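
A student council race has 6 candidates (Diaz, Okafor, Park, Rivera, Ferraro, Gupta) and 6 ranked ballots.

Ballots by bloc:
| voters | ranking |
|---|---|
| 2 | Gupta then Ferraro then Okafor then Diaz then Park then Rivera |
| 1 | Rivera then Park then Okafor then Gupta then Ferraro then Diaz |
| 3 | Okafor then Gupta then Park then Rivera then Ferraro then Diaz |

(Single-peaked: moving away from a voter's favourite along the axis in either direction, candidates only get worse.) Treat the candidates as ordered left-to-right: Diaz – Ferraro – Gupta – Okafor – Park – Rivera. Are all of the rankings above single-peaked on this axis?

Axis positions: Diaz=1, Ferraro=2, Gupta=3, Okafor=4, Park=5, Rivera=6.
Bloc 1 (peak Gupta at position 3): ranking walks positions 3-2-4-1-5-6, expanding outward from the peak — single-peaked.
Bloc 2 (peak Rivera at position 6): ranking walks positions 6-5-4-3-2-1, expanding outward from the peak — single-peaked.
Bloc 3 (peak Okafor at position 4): ranking walks positions 4-3-5-6-2-1, expanding outward from the peak — single-peaked.
Every ranking is single-peaked on this axis.

yes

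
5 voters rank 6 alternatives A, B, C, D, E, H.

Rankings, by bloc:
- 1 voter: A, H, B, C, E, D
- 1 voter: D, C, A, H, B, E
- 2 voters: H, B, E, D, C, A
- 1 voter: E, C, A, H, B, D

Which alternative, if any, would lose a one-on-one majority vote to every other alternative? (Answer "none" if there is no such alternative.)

Head-to-head results (5 voters):
A–B: A 3–2.
A vs C: A is ranked higher on 1 ballot, C on 4. C wins 4–1.
A–D: D 3–2.
A–E: E 3–2.
A vs H: A wins 3–2.
B vs C: B wins 3–2.
B vs D: 4 to 1, B.
B vs E: B wins 4–1.
B vs H: 0 to 5, H.
C vs D: C is ranked higher on 1+1 = 2 ballots, D on 3. D wins 3–2.
C vs E: C is ranked higher on 1+1 = 2 ballots, E on 3. E wins 3–2.
C–H: H 3–2.
D vs E: D is ranked higher on 1 ballot, E on 4. E wins 4–1.
D vs H: D preferred on 1 ballot; H wins 4–1.
E vs H: H, 4–1.
Every alternative wins at least one matchup (A beats B; B beats C; C beats A; D beats A; E beats A; H beats B), so there is no Condorcet loser.

none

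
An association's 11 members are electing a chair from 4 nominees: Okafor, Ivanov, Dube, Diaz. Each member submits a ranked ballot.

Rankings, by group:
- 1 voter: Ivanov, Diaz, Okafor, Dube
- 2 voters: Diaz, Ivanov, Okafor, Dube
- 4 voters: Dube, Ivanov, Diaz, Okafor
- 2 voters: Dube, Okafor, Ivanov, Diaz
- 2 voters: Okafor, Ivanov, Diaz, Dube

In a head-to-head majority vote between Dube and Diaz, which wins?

Ballots ranking Dube above Diaz: 4 + 2 = 6.
Ballots ranking Diaz above Dube: 11 − 6 = 5.
Dube wins the head-to-head 6–5.

Dube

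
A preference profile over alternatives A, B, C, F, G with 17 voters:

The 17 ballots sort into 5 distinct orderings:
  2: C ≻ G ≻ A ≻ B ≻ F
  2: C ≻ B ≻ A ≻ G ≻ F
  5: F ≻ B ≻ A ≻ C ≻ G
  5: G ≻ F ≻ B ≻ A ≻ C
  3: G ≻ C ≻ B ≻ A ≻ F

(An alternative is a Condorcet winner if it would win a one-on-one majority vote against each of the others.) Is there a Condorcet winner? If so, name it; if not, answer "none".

Head-to-head results (17 voters):
A vs B: A is ranked higher on 2 ballots, B on 15. B wins 15–2.
A vs C: A preferred on 5+5 = 10 ballots; A wins 10–7.
A vs F: A is ranked higher on 2+2+3 = 7 ballots, F on 10. F wins 10–7.
A vs G: A preferred on 2+5 = 7 ballots; G wins 10–7.
B vs C: 10 to 7, B.
B vs F: 2+2+3 = 7 for B, 10 for F — F by 10–7.
B vs G: 7 to 10, G.
C vs F: 2+2+3 = 7 for C, 10 for F — F by 10–7.
C vs G: 9 to 8, C.
F vs G: 5 to 12, G.
Each alternative drops at least one matchup (A loses to B; B loses to F; C loses to A; F loses to G; G loses to C); the cycle A → C → G → A rules out a Condorcet winner.

none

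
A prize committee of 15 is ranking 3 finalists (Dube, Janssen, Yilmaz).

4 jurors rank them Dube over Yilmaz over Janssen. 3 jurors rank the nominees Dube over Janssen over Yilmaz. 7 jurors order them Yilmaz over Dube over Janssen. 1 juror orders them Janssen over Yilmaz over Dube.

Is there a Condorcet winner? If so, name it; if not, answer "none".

Check each pair by majority over 15 ballots:
Dube vs Janssen: Dube is ranked higher on 4+3+7 = 14 ballots, Janssen on 1. Dube wins 14–1.
Dube vs Yilmaz: 7 to 8, Yilmaz.
Janssen vs Yilmaz: 4 to 11, Yilmaz.
Only Yilmaz has no losses; Yilmaz is the Condorcet winner.

Yilmaz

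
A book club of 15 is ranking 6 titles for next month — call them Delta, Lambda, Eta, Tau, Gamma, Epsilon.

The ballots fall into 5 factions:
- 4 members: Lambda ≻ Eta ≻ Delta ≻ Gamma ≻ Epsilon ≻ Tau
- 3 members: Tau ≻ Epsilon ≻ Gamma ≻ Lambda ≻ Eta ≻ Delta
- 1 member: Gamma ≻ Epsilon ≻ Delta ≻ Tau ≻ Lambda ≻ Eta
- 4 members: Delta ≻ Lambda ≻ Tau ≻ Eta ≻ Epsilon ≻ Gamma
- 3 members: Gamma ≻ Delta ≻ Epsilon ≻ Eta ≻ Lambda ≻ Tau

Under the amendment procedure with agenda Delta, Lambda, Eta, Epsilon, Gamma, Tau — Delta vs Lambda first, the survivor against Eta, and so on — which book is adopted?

Round 1: Delta vs Lambda — 8–7, Delta advances.
Round 2: Delta vs Eta — 8–7, Delta advances.
Round 3: Delta vs Epsilon — 11–4, Delta advances.
Round 4: Delta vs Gamma — 8–7, Delta advances.
Round 5: Delta vs Tau — 12–3, Delta advances.
The agenda winner is Delta.

Delta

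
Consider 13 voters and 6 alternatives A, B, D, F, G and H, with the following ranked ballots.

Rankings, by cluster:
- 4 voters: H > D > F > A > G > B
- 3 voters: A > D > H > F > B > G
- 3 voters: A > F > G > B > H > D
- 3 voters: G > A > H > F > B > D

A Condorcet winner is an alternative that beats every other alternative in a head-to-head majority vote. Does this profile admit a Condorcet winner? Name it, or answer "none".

Pairwise majorities:
A–B: A 13–0.
A vs D: A wins 9–4.
A vs F: A wins 9–4.
A–G: A 10–3.
A–H: A 9–4.
B vs D: D, 7–6.
B–F: F 13–0.
B vs G: G, 10–3.
B vs H: H, 10–3.
D vs F: D wins 7–6.
D vs G: D wins 7–6.
D vs H: H, 10–3.
F vs G: F wins 10–3.
F–H: H 10–3.
G–H: H 7–6.
A beats each of B, D, F, G, H — A is the Condorcet winner.

A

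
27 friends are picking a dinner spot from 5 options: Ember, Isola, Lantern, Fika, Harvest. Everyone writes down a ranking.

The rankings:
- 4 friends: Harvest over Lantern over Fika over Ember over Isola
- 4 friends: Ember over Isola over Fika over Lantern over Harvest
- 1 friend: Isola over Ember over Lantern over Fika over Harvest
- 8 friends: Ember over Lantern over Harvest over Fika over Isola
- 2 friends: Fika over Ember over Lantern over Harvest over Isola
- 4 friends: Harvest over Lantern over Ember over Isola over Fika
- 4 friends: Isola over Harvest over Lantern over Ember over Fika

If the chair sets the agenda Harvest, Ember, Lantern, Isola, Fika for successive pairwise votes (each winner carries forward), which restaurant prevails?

Ember

Round 1: Harvest vs Ember — 12–15, Ember advances.
Round 2: Ember vs Lantern — 15–12, Ember advances.
Round 3: Ember vs Isola — 22–5, Ember advances.
Round 4: Ember vs Fika — 21–6, Ember advances.
The agenda winner is Ember.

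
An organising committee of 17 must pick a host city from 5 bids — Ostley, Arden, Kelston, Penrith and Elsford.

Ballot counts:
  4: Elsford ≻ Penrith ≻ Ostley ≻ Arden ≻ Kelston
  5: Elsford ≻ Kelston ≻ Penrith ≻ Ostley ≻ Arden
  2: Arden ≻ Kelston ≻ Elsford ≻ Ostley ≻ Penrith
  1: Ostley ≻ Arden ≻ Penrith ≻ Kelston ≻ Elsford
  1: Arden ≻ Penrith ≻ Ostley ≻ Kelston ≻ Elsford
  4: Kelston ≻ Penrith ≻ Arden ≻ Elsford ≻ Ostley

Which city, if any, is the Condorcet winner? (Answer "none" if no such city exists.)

Pairwise majorities:
Ostley vs Arden: Ostley wins 10–7.
Ostley vs Kelston: Kelston wins 11–6.
Ostley vs Penrith: Penrith, 14–3.
Ostley vs Elsford: Elsford, 15–2.
Arden–Kelston: Kelston 9–8.
Arden vs Penrith: Penrith, 13–4.
Arden vs Elsford: Elsford, 9–8.
Kelston vs Penrith: Kelston wins 11–6.
Kelston–Elsford: Elsford 9–8.
Penrith vs Elsford: Elsford, 11–6.
Elsford beats each of Ostley, Arden, Kelston, Penrith — Elsford is the Condorcet winner.

Elsford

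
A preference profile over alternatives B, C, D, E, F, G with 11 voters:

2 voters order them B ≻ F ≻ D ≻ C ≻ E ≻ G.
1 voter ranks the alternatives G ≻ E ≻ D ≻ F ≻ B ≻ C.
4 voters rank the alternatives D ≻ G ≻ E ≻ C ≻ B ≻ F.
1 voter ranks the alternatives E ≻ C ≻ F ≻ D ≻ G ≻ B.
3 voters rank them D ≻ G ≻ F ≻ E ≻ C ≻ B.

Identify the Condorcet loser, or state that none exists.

none

Pairwise majorities:
B vs C: 2+1 = 3 for B, 8 for C — C by 8–3.
B vs D: B preferred on 2 ballots; D wins 9–2.
B vs E: 2 to 9, E.
B vs F: B, 6–5.
B vs G: G, 9–2.
C vs D: C preferred on 1 ballot; D wins 10–1.
C–E: E 9–2.
C–F: F 6–5.
C vs G: C preferred on 2+1 = 3 ballots; G wins 8–3.
D vs E: D, 9–2.
D vs F: D preferred on 1+4+3 = 8 ballots; D wins 8–3.
D–G: D 10–1.
E–F: E 6–5.
E vs G: 2+1 = 3 for E, 8 for G — G by 8–3.
F vs G: 2+1 = 3 for F, 8 for G — G by 8–3.
No alternative is winless: B beats F; C beats B; D beats B; E beats B; F beats C; G beats B. There is no Condorcet loser.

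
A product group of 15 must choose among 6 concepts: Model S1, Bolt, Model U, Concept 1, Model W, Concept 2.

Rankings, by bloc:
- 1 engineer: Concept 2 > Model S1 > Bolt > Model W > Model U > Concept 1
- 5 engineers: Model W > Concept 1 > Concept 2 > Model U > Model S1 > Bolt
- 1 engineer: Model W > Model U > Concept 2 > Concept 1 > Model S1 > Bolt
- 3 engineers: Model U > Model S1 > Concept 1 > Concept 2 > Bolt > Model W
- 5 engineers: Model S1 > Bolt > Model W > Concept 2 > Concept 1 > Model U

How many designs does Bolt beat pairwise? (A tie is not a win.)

Bolt against each rival (15 engineers):
Bolt vs Model S1: Model S1 wins 15–0.
Bolt vs Model U: Model U, 9–6.
Bolt vs Concept 1: 1+5 = 6 for Bolt, 9 for Concept 1 — Concept 1 by 9–6.
Bolt–Model W: Bolt 9–6.
Bolt–Concept 2: Concept 2 10–5.
Bolt beats Model W; loses to Model S1, Model U, Concept 1, Concept 2 — 1 pairwise win.

1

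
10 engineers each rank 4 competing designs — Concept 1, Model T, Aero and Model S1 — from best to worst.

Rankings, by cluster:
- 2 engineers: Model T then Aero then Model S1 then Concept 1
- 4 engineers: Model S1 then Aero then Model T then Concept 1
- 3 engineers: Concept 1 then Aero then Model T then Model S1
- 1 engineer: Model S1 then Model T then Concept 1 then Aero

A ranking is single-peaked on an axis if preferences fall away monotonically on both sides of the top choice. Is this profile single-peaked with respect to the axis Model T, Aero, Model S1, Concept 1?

no

Axis positions: Model T=1, Aero=2, Model S1=3, Concept 1=4.
Cluster 1 (peak Model T at position 1): ranking walks positions 1-2-3-4, expanding outward from the peak — single-peaked.
Cluster 2 (peak Model S1 at position 3): ranking walks positions 3-2-1-4, expanding outward from the peak — single-peaked.
Cluster 3: ranking walks positions 4-2-1-3; Aero is ranked above Model S1 even though Model S1 lies between Aero and the peak Concept 1 on the axis — preferences dip and rise again. Not single-peaked.
Cluster 4: ranking walks positions 3-1-4-2; Model T is ranked above Aero even though Aero lies between Model T and the peak Model S1 on the axis — preferences dip and rise again. Not single-peaked.
Cluster 3 violates single-peakedness, so the profile is not single-peaked on this axis.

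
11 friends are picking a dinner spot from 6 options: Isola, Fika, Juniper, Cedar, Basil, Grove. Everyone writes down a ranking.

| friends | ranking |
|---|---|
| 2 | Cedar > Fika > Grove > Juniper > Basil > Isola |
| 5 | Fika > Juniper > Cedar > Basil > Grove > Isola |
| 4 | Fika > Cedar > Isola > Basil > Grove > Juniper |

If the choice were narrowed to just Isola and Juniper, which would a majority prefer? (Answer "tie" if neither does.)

Juniper

Ballots ranking Isola above Juniper: 4.
Ballots ranking Juniper above Isola: 11 − 4 = 7.
Juniper wins the head-to-head 7–4.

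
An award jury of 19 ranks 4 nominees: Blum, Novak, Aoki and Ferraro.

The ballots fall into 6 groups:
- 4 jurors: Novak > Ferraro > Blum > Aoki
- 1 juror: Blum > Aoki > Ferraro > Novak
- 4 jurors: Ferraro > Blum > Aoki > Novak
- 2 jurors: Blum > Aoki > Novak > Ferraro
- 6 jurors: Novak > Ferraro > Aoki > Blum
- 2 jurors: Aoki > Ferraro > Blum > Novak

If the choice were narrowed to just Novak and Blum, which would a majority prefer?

Novak

Ballots ranking Novak above Blum: 4 + 6 = 10.
Ballots ranking Blum above Novak: 19 − 10 = 9.
Novak wins the head-to-head 10–9.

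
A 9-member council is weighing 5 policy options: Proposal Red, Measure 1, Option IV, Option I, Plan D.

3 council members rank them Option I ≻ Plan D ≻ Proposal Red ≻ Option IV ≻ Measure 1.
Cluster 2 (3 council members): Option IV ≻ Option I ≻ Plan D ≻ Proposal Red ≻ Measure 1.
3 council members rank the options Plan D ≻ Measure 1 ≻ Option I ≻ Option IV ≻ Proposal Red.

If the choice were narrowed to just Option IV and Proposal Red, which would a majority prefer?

Option IV

Ballots ranking Option IV above Proposal Red: 3 + 3 = 6.
Ballots ranking Proposal Red above Option IV: 9 − 6 = 3.
Option IV wins the head-to-head 6–3.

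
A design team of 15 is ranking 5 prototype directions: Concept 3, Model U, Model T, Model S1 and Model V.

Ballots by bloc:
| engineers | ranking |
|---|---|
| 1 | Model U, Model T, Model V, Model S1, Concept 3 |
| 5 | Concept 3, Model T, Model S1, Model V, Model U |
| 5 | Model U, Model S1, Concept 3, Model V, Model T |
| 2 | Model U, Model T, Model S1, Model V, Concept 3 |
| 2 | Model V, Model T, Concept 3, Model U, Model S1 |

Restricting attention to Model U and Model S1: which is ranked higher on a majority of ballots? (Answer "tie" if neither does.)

Model U

Ballots ranking Model U above Model S1: 1 + 5 + 2 + 2 = 10.
Ballots ranking Model S1 above Model U: 15 − 10 = 5.
Model U wins the head-to-head 10–5.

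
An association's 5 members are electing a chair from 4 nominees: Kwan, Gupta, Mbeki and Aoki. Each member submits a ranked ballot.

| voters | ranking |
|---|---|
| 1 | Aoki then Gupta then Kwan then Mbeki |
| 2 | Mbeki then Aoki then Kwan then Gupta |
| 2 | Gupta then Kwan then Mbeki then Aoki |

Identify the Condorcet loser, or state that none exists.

none

Head-to-head results (5 voters):
Kwan vs Gupta: Gupta, 3–2.
Kwan vs Mbeki: Kwan, 3–2.
Kwan–Aoki: Aoki 3–2.
Gupta vs Mbeki: 1+2 = 3 for Gupta, 2 for Mbeki — Gupta by 3–2.
Gupta–Aoki: Aoki 3–2.
Mbeki vs Aoki: Mbeki preferred on 2+2 = 4 ballots; Mbeki wins 4–1.
Each candidate has at least one pairwise win (Kwan beats Mbeki; Gupta beats Kwan; Mbeki beats Aoki; Aoki beats Kwan) — no Condorcet loser.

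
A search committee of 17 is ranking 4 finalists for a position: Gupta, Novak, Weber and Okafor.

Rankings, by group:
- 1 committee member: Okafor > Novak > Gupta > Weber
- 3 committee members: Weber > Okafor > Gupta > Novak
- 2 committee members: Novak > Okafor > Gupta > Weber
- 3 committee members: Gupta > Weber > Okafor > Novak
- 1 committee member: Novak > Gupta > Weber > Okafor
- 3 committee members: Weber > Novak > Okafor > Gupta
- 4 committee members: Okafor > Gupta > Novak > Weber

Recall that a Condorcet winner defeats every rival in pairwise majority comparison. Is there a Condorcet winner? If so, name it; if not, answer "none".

none

Head-to-head results (17 committee members):
Gupta vs Novak: Gupta is ranked higher on 3+3+4 = 10 ballots, Novak on 7. Gupta wins 10–7.
Gupta vs Weber: Gupta is ranked higher on 1+2+3+1+4 = 11 ballots, Weber on 6. Gupta wins 11–6.
Gupta vs Okafor: 3+1 = 4 for Gupta, 13 for Okafor — Okafor by 13–4.
Novak vs Weber: 1+2+1+4 = 8 for Novak, 9 for Weber — Weber by 9–8.
Novak vs Okafor: Novak preferred on 2+1+3 = 6 ballots; Okafor wins 11–6.
Weber vs Okafor: Weber is ranked higher on 3+3+1+3 = 10 ballots, Okafor on 7. Weber wins 10–7.
Every candidate loses at least once (Gupta loses to Okafor; Novak loses to Gupta; Weber loses to Gupta; Okafor loses to Weber). The majority relation contains the cycle Gupta beats Weber beats Okafor beats Gupta, so there is no Condorcet winner.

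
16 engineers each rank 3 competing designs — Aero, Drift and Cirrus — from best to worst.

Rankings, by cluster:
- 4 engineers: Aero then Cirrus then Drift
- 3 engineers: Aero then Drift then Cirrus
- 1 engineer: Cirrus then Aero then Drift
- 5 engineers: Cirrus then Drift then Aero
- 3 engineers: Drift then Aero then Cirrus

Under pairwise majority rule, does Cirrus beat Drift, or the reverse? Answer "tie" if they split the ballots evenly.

Cirrus

Ballots ranking Cirrus above Drift: 4 + 1 + 5 = 10.
Ballots ranking Drift above Cirrus: 16 − 10 = 6.
Cirrus wins the head-to-head 10–6.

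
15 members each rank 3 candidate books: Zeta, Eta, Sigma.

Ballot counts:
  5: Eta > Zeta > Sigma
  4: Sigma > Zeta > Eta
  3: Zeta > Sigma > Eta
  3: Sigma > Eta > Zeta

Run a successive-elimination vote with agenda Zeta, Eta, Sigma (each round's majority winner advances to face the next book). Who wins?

Round 1: Zeta vs Eta — 7–8, Eta advances.
Round 2: Eta vs Sigma — 5–10, Sigma advances.
The agenda winner is Sigma.

Sigma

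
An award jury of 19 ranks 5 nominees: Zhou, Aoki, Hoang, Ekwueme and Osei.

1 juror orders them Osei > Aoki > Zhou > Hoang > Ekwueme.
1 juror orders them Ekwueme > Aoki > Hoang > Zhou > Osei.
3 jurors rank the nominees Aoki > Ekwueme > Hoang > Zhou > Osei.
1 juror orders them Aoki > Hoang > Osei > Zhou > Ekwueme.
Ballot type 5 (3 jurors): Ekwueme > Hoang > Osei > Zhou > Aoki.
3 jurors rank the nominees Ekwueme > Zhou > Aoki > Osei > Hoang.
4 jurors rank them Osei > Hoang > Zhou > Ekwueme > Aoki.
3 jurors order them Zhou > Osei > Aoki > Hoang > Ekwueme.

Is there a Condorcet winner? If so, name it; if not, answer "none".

Head-to-head results (19 jurors):
Zhou vs Aoki: 13 to 6, Zhou.
Zhou vs Hoang: 1+3+3 = 7 for Zhou, 12 for Hoang — Hoang by 12–7.
Zhou vs Ekwueme: 1+1+4+3 = 9 for Zhou, 10 for Ekwueme — Ekwueme by 10–9.
Zhou vs Osei: 10 to 9, Zhou.
Aoki vs Hoang: Aoki is ranked higher on 1+1+3+1+3+3 = 12 ballots, Hoang on 7. Aoki wins 12–7.
Aoki vs Ekwueme: Aoki is ranked higher on 1+3+1+3 = 8 ballots, Ekwueme on 11. Ekwueme wins 11–8.
Aoki vs Osei: Aoki is ranked higher on 1+3+1+3 = 8 ballots, Osei on 11. Osei wins 11–8.
Hoang vs Ekwueme: Ekwueme, 10–9.
Hoang vs Osei: Hoang preferred on 1+3+1+3 = 8 ballots; Osei wins 11–8.
Ekwueme vs Osei: Ekwueme is ranked higher on 1+3+3+3 = 10 ballots, Osei on 9. Ekwueme wins 10–9.
Ekwueme beats each of Zhou, Aoki, Hoang, Osei — Ekwueme is the Condorcet winner.

Ekwueme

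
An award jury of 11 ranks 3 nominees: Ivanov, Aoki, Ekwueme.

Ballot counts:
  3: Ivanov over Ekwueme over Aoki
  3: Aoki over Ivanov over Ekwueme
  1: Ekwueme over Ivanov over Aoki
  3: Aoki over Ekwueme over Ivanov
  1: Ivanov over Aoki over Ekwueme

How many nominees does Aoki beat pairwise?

2

Aoki against each rival (11 jurors):
Aoki vs Ivanov: Aoki wins 6–5.
Aoki vs Ekwueme: 3+3+1 = 7 for Aoki, 4 for Ekwueme — Aoki by 7–4.
Aoki beats Ivanov, Ekwueme — 2 pairwise wins.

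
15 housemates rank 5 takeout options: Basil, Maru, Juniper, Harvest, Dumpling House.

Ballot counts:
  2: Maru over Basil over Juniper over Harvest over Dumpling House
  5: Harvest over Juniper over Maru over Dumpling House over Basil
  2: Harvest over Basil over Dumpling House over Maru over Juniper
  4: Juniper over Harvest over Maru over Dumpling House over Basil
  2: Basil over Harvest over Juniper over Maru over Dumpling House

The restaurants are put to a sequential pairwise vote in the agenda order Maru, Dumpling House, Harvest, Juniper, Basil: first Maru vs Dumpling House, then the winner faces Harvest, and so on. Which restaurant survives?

Harvest

Round 1: Maru vs Dumpling House — 13–2, Maru advances.
Round 2: Maru vs Harvest — 2–13, Harvest advances.
Round 3: Harvest vs Juniper — 9–6, Harvest advances.
Round 4: Harvest vs Basil — 11–4, Harvest advances.
Harvest survives the agenda.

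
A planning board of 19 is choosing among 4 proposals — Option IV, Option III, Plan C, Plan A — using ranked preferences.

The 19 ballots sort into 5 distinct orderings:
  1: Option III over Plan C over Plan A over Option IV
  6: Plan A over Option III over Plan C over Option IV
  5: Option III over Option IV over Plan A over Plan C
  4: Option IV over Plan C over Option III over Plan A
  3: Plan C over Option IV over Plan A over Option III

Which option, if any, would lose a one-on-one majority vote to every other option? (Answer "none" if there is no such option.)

Head-to-head results (19 council members):
Option IV vs Option III: 7 to 12, Option III.
Option IV vs Plan C: 9 to 10, Plan C.
Option IV vs Plan A: 12 to 7, Option IV.
Option III vs Plan C: Option III wins 12–7.
Option III vs Plan A: Option III is ranked higher on 1+5+4 = 10 ballots, Plan A on 9. Option III wins 10–9.
Plan C vs Plan A: 8 to 11, Plan A.
No option is winless: Option IV beats Plan A; Option III beats Option IV; Plan C beats Option IV; Plan A beats Plan C. There is no Condorcet loser.

none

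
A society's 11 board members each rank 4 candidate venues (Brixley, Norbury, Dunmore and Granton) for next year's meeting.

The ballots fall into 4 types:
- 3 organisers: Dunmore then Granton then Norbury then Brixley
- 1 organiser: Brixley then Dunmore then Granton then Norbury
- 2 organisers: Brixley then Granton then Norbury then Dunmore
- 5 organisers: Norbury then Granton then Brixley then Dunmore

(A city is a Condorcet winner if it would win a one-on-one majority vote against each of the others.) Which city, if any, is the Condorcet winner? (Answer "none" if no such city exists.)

Pairwise majorities:
Brixley vs Norbury: 1+2 = 3 for Brixley, 8 for Norbury — Norbury by 8–3.
Brixley vs Dunmore: Brixley is ranked higher on 1+2+5 = 8 ballots, Dunmore on 3. Brixley wins 8–3.
Brixley vs Granton: 1+2 = 3 for Brixley, 8 for Granton — Granton by 8–3.
Norbury vs Dunmore: Norbury is ranked higher on 2+5 = 7 ballots, Dunmore on 4. Norbury wins 7–4.
Norbury vs Granton: Norbury is ranked higher on 5 ballots, Granton on 6. Granton wins 6–5.
Dunmore vs Granton: Dunmore is ranked higher on 3+1 = 4 ballots, Granton on 7. Granton wins 7–4.
Only Granton has no losses; Granton is the Condorcet winner.

Granton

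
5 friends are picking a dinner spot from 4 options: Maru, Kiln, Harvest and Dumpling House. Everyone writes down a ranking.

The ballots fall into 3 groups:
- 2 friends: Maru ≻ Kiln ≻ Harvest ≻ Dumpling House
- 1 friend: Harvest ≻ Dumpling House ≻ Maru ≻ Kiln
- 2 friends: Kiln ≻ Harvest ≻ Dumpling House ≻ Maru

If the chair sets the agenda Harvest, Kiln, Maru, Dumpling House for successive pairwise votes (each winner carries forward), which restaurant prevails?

Dumpling House

Round 1: Harvest vs Kiln — 1–4, Kiln advances.
Round 2: Kiln vs Maru — 2–3, Maru advances.
Round 3: Maru vs Dumpling House — 2–3, Dumpling House advances.
Dumpling House survives the agenda.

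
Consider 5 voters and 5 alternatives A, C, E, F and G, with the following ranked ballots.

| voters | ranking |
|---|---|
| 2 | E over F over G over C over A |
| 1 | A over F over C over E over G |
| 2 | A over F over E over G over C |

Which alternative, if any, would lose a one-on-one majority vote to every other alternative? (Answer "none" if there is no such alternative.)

Head-to-head results (5 voters):
A vs C: A wins 3–2.
A vs E: 1+2 = 3 for A, 2 for E — A by 3–2.
A vs F: A, 3–2.
A vs G: A preferred on 1+2 = 3 ballots; A wins 3–2.
C vs E: E wins 4–1.
C vs F: C preferred on 0 ballots; F wins 5–0.
C vs G: C is ranked higher on 1 ballot, G on 4. G wins 4–1.
E–F: F 3–2.
E vs G: E wins 5–0.
F vs G: 2+1+2 = 5 for F, 0 for G — F by 5–0.
C loses to every other alternative — it is the Condorcet loser.

C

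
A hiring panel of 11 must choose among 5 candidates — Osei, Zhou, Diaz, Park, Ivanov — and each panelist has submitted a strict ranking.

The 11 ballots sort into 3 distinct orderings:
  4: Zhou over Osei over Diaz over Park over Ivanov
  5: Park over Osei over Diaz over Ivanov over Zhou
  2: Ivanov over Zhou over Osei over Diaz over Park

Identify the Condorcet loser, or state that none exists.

none

Pairwise majorities:
Osei vs Zhou: 5 to 6, Zhou.
Osei vs Diaz: 11 to 0, Osei.
Osei vs Park: Osei wins 6–5.
Osei vs Ivanov: 4+5 = 9 for Osei, 2 for Ivanov — Osei by 9–2.
Zhou vs Diaz: Zhou preferred on 4+2 = 6 ballots; Zhou wins 6–5.
Zhou vs Park: Zhou preferred on 4+2 = 6 ballots; Zhou wins 6–5.
Zhou vs Ivanov: Ivanov, 7–4.
Diaz vs Park: Diaz, 6–5.
Diaz vs Ivanov: Diaz is ranked higher on 4+5 = 9 ballots, Ivanov on 2. Diaz wins 9–2.
Park vs Ivanov: Park, 9–2.
Each candidate has at least one pairwise win (Osei beats Diaz; Zhou beats Osei; Diaz beats Park; Park beats Ivanov; Ivanov beats Zhou) — no Condorcet loser.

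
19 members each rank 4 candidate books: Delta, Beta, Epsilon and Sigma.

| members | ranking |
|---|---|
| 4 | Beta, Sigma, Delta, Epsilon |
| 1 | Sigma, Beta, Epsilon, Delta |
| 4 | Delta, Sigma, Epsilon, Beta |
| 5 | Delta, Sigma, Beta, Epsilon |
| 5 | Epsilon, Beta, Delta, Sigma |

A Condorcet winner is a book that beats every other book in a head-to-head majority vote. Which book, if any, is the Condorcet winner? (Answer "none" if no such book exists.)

Head-to-head results (19 members):
Delta vs Beta: 4+5 = 9 for Delta, 10 for Beta — Beta by 10–9.
Delta vs Epsilon: 4+4+5 = 13 for Delta, 6 for Epsilon — Delta by 13–6.
Delta vs Sigma: Delta is ranked higher on 4+5+5 = 14 ballots, Sigma on 5. Delta wins 14–5.
Beta vs Epsilon: 4+1+5 = 10 for Beta, 9 for Epsilon — Beta by 10–9.
Beta vs Sigma: Beta preferred on 4+5 = 9 ballots; Sigma wins 10–9.
Epsilon vs Sigma: 5 for Epsilon, 14 for Sigma — Sigma by 14–5.
No book is unbeaten: Delta loses to Beta; Beta loses to Sigma; Epsilon loses to Delta; Sigma loses to Delta. In particular Delta → Sigma → Beta → Delta is a majority cycle — no Condorcet winner exists.

none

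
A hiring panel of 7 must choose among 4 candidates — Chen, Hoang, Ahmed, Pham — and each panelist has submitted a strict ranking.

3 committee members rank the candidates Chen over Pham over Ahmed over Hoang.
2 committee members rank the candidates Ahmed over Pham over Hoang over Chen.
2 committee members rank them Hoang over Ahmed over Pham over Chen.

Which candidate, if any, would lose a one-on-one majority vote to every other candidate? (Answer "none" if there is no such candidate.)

Chen

Head-to-head results (7 committee members):
Chen–Hoang: Hoang 4–3.
Chen vs Ahmed: 3 to 4, Ahmed.
Chen vs Pham: Pham, 4–3.
Hoang vs Ahmed: Hoang is ranked higher on 2 ballots, Ahmed on 5. Ahmed wins 5–2.
Hoang vs Pham: Pham, 5–2.
Ahmed vs Pham: Ahmed preferred on 2+2 = 4 ballots; Ahmed wins 4–3.
Chen loses to every other candidate — it is the Condorcet loser.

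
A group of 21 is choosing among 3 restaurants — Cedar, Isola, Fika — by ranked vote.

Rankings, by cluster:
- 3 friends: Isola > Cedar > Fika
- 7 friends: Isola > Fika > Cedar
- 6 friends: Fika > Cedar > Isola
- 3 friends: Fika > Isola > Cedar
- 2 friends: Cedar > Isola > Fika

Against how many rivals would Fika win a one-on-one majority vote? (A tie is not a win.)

Fika against each rival (21 friends):
Fika vs Cedar: 16 to 5, Fika.
Fika vs Isola: Isola, 12–9.
Fika beats Cedar; loses to Isola — 1 pairwise win.

1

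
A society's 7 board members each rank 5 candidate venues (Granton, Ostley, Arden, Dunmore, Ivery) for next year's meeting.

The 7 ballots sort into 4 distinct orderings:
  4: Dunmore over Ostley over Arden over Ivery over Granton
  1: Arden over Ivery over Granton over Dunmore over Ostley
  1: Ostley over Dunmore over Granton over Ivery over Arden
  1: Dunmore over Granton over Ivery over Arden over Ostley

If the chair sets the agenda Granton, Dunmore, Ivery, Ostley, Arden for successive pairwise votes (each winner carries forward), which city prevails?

Dunmore

Round 1: Granton vs Dunmore — 1–6, Dunmore advances.
Round 2: Dunmore vs Ivery — 6–1, Dunmore advances.
Round 3: Dunmore vs Ostley — 6–1, Dunmore advances.
Round 4: Dunmore vs Arden — 6–1, Dunmore advances.
The agenda winner is Dunmore.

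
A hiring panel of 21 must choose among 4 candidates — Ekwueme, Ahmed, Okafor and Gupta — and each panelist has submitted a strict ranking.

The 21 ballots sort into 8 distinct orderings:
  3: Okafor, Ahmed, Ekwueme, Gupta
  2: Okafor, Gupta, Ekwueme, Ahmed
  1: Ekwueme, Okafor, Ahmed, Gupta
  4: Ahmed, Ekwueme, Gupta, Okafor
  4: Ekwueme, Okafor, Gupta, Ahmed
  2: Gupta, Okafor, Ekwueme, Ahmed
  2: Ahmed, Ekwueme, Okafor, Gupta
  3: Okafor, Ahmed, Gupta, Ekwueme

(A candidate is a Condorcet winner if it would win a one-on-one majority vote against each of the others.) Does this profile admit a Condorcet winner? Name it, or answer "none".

Check each pair by majority over 21 ballots:
Ekwueme–Ahmed: Ahmed 12–9.
Ekwueme vs Okafor: Ekwueme wins 11–10.
Ekwueme–Gupta: Ekwueme 14–7.
Ahmed vs Okafor: Okafor wins 15–6.
Ahmed vs Gupta: 3+1+4+2+3 = 13 for Ahmed, 8 for Gupta — Ahmed by 13–8.
Okafor vs Gupta: 3+2+1+4+2+3 = 15 for Okafor, 6 for Gupta — Okafor by 15–6.
No candidate is unbeaten: Ekwueme loses to Ahmed; Ahmed loses to Okafor; Okafor loses to Ekwueme; Gupta loses to Ekwueme. In particular Ekwueme → Okafor → Ahmed → Ekwueme is a majority cycle — no Condorcet winner exists.

none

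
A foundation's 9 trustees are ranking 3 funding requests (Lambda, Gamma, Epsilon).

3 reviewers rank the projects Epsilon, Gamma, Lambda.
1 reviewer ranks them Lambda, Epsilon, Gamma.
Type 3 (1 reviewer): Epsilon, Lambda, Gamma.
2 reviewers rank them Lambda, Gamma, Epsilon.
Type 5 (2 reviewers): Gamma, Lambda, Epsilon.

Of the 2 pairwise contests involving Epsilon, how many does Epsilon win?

1

Epsilon against each rival (9 reviewers):
Epsilon vs Lambda: Lambda, 5–4.
Epsilon vs Gamma: Epsilon is ranked higher on 3+1+1 = 5 ballots, Gamma on 4. Epsilon wins 5–4.
Epsilon beats Gamma; loses to Lambda — 1 pairwise win.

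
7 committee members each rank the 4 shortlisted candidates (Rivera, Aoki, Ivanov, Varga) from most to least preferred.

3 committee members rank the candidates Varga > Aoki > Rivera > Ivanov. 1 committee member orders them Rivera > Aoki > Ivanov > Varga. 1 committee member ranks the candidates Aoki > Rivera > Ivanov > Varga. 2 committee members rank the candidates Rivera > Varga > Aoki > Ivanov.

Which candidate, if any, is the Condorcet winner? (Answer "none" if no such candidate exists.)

Head-to-head results (7 committee members):
Rivera–Aoki: Aoki 4–3.
Rivera vs Ivanov: Rivera wins 7–0.
Rivera vs Varga: Rivera wins 4–3.
Aoki vs Ivanov: Aoki wins 7–0.
Aoki vs Varga: Varga wins 5–2.
Ivanov vs Varga: Varga wins 5–2.
Every candidate loses at least once (Rivera loses to Aoki; Aoki loses to Varga; Ivanov loses to Rivera; Varga loses to Rivera). The majority relation contains the cycle Rivera beats Varga beats Aoki beats Rivera, so there is no Condorcet winner.

none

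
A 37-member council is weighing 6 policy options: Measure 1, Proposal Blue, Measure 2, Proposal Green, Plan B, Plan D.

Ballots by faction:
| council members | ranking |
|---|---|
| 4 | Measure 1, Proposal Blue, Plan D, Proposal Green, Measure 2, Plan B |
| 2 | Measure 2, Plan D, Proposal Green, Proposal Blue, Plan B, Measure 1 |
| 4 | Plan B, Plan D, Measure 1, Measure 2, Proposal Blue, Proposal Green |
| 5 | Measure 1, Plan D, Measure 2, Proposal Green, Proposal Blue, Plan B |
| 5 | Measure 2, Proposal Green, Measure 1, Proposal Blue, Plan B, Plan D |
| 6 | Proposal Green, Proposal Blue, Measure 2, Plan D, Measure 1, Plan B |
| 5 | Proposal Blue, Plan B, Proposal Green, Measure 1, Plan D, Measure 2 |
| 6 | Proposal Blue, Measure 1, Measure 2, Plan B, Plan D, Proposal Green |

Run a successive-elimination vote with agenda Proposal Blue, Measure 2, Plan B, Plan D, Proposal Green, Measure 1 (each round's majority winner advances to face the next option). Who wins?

Round 1: Proposal Blue vs Measure 2 — 21–16, Proposal Blue advances.
Round 2: Proposal Blue vs Plan B — 33–4, Proposal Blue advances.
Round 3: Proposal Blue vs Plan D — 26–11, Proposal Blue advances.
Round 4: Proposal Blue vs Proposal Green — 19–18, Proposal Blue advances.
Round 5: Proposal Blue vs Measure 1 — 19–18, Proposal Blue advances.
The agenda winner is Proposal Blue.

Proposal Blue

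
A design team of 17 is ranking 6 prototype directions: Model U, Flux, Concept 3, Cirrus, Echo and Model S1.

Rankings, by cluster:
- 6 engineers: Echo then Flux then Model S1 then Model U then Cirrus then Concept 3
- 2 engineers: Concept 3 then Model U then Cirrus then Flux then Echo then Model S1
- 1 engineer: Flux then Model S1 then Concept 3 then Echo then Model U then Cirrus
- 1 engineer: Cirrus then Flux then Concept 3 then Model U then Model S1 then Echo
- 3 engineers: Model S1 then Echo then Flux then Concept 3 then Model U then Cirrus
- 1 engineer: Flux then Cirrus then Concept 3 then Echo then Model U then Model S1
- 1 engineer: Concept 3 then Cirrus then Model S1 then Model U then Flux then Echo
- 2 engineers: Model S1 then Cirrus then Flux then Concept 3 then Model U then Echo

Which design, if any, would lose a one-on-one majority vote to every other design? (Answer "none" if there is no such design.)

Pairwise majorities:
Model U vs Flux: Model U is ranked higher on 2+1 = 3 ballots, Flux on 14. Flux wins 14–3.
Model U vs Concept 3: 6 for Model U, 11 for Concept 3 — Concept 3 by 11–6.
Model U vs Cirrus: Model U preferred on 6+2+1+3 = 12 ballots; Model U wins 12–5.
Model U vs Echo: Echo, 11–6.
Model U vs Model S1: Model S1, 13–4.
Flux vs Concept 3: Flux wins 14–3.
Flux vs Cirrus: Flux, 11–6.
Flux vs Echo: Flux is ranked higher on 2+1+1+1+1+2 = 8 ballots, Echo on 9. Echo wins 9–8.
Flux vs Model S1: Flux wins 11–6.
Concept 3 vs Cirrus: Cirrus wins 10–7.
Concept 3 vs Echo: 2+1+1+1+1+2 = 8 for Concept 3, 9 for Echo — Echo by 9–8.
Concept 3 vs Model S1: Model S1 wins 12–5.
Cirrus vs Echo: Cirrus is ranked higher on 2+1+1+1+2 = 7 ballots, Echo on 10. Echo wins 10–7.
Cirrus vs Model S1: 2+1+1+1 = 5 for Cirrus, 12 for Model S1 — Model S1 by 12–5.
Echo–Model S1: Echo 9–8.
Each design has at least one pairwise win (Model U beats Cirrus; Flux beats Model U; Concept 3 beats Model U; Cirrus beats Concept 3; Echo beats Model U; Model S1 beats Model U) — no Condorcet loser.

none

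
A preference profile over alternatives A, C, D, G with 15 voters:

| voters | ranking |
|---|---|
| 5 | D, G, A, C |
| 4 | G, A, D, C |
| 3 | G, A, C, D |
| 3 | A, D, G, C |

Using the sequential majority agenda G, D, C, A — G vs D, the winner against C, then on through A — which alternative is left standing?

A

Round 1: G vs D — 7–8, D advances.
Round 2: D vs C — 12–3, D advances.
Round 3: D vs A — 5–10, A advances.
The agenda winner is A.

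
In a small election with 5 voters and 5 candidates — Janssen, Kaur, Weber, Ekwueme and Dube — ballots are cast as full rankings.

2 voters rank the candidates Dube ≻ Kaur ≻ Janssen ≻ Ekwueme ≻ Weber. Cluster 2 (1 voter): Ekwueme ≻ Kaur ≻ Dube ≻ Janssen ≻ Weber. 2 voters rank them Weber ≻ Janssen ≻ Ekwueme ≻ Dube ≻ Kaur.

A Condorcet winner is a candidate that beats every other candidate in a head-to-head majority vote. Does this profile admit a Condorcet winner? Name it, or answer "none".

Head-to-head results (5 voters):
Janssen vs Kaur: 2 to 3, Kaur.
Janssen vs Weber: 3 to 2, Janssen.
Janssen vs Ekwueme: 4 to 1, Janssen.
Janssen vs Dube: 2 for Janssen, 3 for Dube — Dube by 3–2.
Kaur vs Weber: 2+1 = 3 for Kaur, 2 for Weber — Kaur by 3–2.
Kaur vs Ekwueme: 2 to 3, Ekwueme.
Kaur vs Dube: Kaur preferred on 1 ballot; Dube wins 4–1.
Weber vs Ekwueme: 2 to 3, Ekwueme.
Weber vs Dube: 2 for Weber, 3 for Dube — Dube by 3–2.
Ekwueme vs Dube: Ekwueme is ranked higher on 1+2 = 3 ballots, Dube on 2. Ekwueme wins 3–2.
No candidate is unbeaten: Janssen loses to Kaur; Kaur loses to Ekwueme; Weber loses to Janssen; Ekwueme loses to Janssen; Dube loses to Ekwueme. In particular Janssen → Ekwueme → Kaur → Janssen is a majority cycle — no Condorcet winner exists.

none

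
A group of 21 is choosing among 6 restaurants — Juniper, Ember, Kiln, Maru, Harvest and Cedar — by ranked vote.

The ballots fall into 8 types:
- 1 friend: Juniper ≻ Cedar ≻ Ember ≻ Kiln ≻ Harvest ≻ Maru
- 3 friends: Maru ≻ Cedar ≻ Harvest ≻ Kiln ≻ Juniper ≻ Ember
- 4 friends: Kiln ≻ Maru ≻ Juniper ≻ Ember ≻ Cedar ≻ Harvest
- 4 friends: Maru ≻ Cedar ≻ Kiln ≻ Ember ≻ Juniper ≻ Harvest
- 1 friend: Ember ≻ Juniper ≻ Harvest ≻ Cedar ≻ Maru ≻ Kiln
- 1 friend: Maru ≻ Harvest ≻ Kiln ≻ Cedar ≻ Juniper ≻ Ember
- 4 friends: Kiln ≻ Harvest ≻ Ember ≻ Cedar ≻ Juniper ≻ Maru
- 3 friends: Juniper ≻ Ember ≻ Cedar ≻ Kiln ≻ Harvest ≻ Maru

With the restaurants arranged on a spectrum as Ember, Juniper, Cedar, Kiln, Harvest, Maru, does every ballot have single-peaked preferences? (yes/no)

Axis positions: Ember=1, Juniper=2, Cedar=3, Kiln=4, Harvest=5, Maru=6.
Type 1 (peak Juniper at position 2): ranking walks positions 2-3-1-4-5-6, expanding outward from the peak — single-peaked.
Type 2: ranking walks positions 6-3-5-4-2-1; Cedar is ranked above Harvest even though Harvest lies between Cedar and the peak Maru on the axis — preferences dip and rise again. Not single-peaked.
Type 3: ranking walks positions 4-6-2-1-3-5; Maru is ranked above Harvest even though Harvest lies between Maru and the peak Kiln on the axis — preferences dip and rise again. Not single-peaked.
Type 4: ranking walks positions 6-3-4-1-2-5; Cedar is ranked above Harvest even though Harvest lies between Cedar and the peak Maru on the axis — preferences dip and rise again. Not single-peaked.
Type 5: ranking walks positions 1-2-5-3-6-4; Harvest is ranked above Cedar even though Cedar lies between Harvest and the peak Ember on the axis — preferences dip and rise again. Not single-peaked.
Type 6 (peak Maru at position 6): ranking walks positions 6-5-4-3-2-1, expanding outward from the peak — single-peaked.
Type 7: ranking walks positions 4-5-1-3-2-6; Ember is ranked above Cedar even though Cedar lies between Ember and the peak Kiln on the axis — preferences dip and rise again. Not single-peaked.
Type 8 (peak Juniper at position 2): ranking walks positions 2-1-3-4-5-6, expanding outward from the peak — single-peaked.
Type 2 violates single-peakedness, so the profile is not single-peaked on this axis.

no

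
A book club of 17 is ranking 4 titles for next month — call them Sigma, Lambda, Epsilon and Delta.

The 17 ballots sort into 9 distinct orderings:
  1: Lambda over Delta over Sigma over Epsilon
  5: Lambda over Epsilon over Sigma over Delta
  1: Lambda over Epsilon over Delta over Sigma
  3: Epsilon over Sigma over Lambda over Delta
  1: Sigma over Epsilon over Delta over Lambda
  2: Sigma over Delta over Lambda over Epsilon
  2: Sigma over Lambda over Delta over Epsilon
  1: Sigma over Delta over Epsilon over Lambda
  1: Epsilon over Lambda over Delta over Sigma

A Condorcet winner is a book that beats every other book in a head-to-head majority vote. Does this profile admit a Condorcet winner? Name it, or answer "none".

Check each pair by majority over 17 ballots:
Sigma–Lambda: Sigma 9–8.
Sigma–Epsilon: Epsilon 10–7.
Sigma vs Delta: Sigma wins 14–3.
Lambda vs Epsilon: Lambda, 11–6.
Lambda vs Delta: Lambda, 13–4.
Epsilon vs Delta: Epsilon, 11–6.
No book is unbeaten: Sigma loses to Epsilon; Lambda loses to Sigma; Epsilon loses to Lambda; Delta loses to Sigma. In particular Sigma → Lambda → Epsilon → Sigma is a majority cycle — no Condorcet winner exists.

none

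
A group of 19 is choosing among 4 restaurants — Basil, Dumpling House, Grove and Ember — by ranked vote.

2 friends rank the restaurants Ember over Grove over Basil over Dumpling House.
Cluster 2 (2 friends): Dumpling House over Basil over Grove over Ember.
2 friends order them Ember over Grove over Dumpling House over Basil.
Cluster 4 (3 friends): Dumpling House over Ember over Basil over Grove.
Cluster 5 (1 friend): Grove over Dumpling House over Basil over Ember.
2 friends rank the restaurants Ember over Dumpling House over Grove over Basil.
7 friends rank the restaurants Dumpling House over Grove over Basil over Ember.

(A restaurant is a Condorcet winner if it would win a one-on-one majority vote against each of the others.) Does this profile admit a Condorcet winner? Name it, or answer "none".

Head-to-head results (19 friends):
Basil vs Dumpling House: Basil is ranked higher on 2 ballots, Dumpling House on 17. Dumpling House wins 17–2.
Basil–Grove: Grove 14–5.
Basil–Ember: Basil 10–9.
Dumpling House vs Grove: Dumpling House, 14–5.
Dumpling House vs Ember: Dumpling House preferred on 2+3+1+7 = 13 ballots; Dumpling House wins 13–6.
Grove vs Ember: Grove preferred on 2+1+7 = 10 ballots; Grove wins 10–9.
Dumpling House wins every pairwise contest, so Dumpling House is the Condorcet winner.

Dumpling House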